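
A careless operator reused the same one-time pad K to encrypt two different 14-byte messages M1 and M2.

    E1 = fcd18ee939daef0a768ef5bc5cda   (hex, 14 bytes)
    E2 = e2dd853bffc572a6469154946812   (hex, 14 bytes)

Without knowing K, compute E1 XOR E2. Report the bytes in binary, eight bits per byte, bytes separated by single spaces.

00011110 00001100 00001011 11010010 11000110 00011111 10011101 10101100 00110000 00011111 10100001 00101000 00110100 11001000

E1 ⊕ E2 = (M1 ⊕ K) ⊕ (M2 ⊕ K) = M1 ⊕ M2 — the shared key cancels under XOR.
byte 0: fc ⊕ e2 = 1e
byte 1: d1 ⊕ dd = 0c
byte 2: 8e ⊕ 85 = 0b
byte 3: e9 ⊕ 3b = d2
byte 4: 39 ⊕ ff = c6
byte 5: da ⊕ c5 = 1f
byte 6: ef ⊕ 72 = 9d
byte 7: 0a ⊕ a6 = ac
byte 8: 76 ⊕ 46 = 30
byte 9: 8e ⊕ 91 = 1f
byte 10: f5 ⊕ 54 = a1
byte 11: bc ⊕ 94 = 28
byte 12: 5c ⊕ 68 = 34
byte 13: da ⊕ 12 = c8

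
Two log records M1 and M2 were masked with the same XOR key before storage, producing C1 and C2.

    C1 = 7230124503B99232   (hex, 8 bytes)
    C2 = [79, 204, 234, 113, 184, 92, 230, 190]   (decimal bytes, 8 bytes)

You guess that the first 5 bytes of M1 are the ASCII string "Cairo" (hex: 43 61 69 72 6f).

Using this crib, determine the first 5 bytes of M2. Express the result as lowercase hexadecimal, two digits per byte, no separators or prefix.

7e9d9146d4

First, C1 ⊕ C2 = (M1 ⊕ K) ⊕ (M2 ⊕ K) = M1 ⊕ M2, so the key drops out. Then M2 = (M1 ⊕ M2) ⊕ M1 over the first 5 bytes.
byte 0: (72 ⊕ 4f) ⊕ 43 = 3d ⊕ 43 = 7e
byte 1: (30 ⊕ cc) ⊕ 61 = fc ⊕ 61 = 9d
byte 2: (12 ⊕ ea) ⊕ 69 = f8 ⊕ 69 = 91
byte 3: (45 ⊕ 71) ⊕ 72 = 34 ⊕ 72 = 46
byte 4: (03 ⊕ b8) ⊕ 6f = bb ⊕ 6f = d4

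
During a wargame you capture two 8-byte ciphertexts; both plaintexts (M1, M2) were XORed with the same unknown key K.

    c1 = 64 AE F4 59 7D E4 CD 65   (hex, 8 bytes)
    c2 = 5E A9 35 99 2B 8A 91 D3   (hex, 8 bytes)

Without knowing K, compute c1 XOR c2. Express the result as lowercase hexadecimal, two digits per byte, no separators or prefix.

c1 ⊕ c2 = (M1 ⊕ K) ⊕ (M2 ⊕ K) = M1 ⊕ M2 — the shared key cancels under XOR.
64 ⊕ 5e = 3a
ae ⊕ a9 = 07
f4 ⊕ 35 = c1
59 ⊕ 99 = c0
7d ⊕ 2b = 56
e4 ⊕ 8a = 6e
cd ⊕ 91 = 5c
65 ⊕ d3 = b6

3a07c1c0566e5cb6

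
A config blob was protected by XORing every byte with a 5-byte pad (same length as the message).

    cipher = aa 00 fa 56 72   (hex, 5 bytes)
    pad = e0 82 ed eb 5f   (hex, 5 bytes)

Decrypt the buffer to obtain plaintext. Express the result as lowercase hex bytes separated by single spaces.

4a 82 17 bd 2d

byte 0: 170 xor 224 =  74
byte 1:   0 xor 130 = 130
byte 2: 250 xor 237 =  23
byte 3:  86 xor 235 = 189
byte 4: 114 xor  95 =  45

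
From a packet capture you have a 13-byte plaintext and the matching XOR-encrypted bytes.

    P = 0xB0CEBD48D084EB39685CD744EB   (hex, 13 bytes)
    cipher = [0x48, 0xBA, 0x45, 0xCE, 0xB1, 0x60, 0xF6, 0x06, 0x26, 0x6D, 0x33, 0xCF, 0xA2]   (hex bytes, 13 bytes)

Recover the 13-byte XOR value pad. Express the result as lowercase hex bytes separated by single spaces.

f8 74 f8 86 61 e4 1d 3f 4e 31 e4 8b 49

Since cipher = P ⊕ pad, XORing both sides with P gives pad = P ⊕ cipher.
176 ^  72 = 248
206 ^ 186 = 116
189 ^  69 = 248
 72 ^ 206 = 134
208 ^ 177 =  97
132 ^  96 = 228
235 ^ 246 =  29
 57 ^   6 =  63
104 ^  38 =  78
 92 ^ 109 =  49
215 ^  51 = 228
 68 ^ 207 = 139
235 ^ 162 =  73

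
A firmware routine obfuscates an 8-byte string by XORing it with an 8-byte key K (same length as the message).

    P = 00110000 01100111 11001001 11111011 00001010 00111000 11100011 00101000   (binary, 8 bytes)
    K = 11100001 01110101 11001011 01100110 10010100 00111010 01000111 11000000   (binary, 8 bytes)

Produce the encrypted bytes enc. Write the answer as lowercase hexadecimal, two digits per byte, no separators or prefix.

d112029d9e02a4e8

XOR is its own inverse, so applying the key byte-wise gives the result directly.
byte 0: 30 XOR e1 = d1
byte 1: 67 XOR 75 = 12
byte 2: c9 XOR cb = 02
byte 3: fb XOR 66 = 9d
byte 4: 0a XOR 94 = 9e
byte 5: 38 XOR 3a = 02
byte 6: e3 XOR 47 = a4
byte 7: 28 XOR c0 = e8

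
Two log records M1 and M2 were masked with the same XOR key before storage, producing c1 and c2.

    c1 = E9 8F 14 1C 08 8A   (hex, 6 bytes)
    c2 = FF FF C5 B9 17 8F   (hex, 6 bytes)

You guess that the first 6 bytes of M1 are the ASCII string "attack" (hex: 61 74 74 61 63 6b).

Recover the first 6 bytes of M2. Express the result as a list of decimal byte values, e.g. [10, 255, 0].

First, c1 ⊕ c2 = (M1 ⊕ K) ⊕ (M2 ⊕ K) = M1 ⊕ M2, so the key drops out. Then M2 = (M1 ⊕ M2) ⊕ M1 over the first 6 bytes.
byte 0: (e9 XOR ff) XOR 61 = 16 XOR 61 = 77
byte 1: (8f XOR ff) XOR 74 = 70 XOR 74 = 04
byte 2: (14 XOR c5) XOR 74 = d1 XOR 74 = a5
byte 3: (1c XOR b9) XOR 61 = a5 XOR 61 = c4
byte 4: (08 XOR 17) XOR 63 = 1f XOR 63 = 7c
byte 5: (8a XOR 8f) XOR 6b = 05 XOR 6b = 6e

[119, 4, 165, 196, 124, 110]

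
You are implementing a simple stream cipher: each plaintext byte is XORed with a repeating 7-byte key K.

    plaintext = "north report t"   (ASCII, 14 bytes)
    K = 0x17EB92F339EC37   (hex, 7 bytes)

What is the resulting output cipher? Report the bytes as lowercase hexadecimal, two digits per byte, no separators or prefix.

7984e08751cc45729bfd814dcc43

The 7-byte key repeats, so the effective keystream is 17 eb 92 f3 39 ec 37 17 eb 92 f3 39 ec 37.
byte 0: 6e XOR 17 = 79
byte 1: 6f XOR eb = 84
byte 2: 72 XOR 92 = e0
byte 3: 74 XOR f3 = 87
byte 4: 68 XOR 39 = 51
byte 5: 20 XOR ec = cc
byte 6: 72 XOR 37 = 45
byte 7: 65 XOR 17 = 72
byte 8: 70 XOR eb = 9b
byte 9: 6f XOR 92 = fd
byte 10: 72 XOR f3 = 81
byte 11: 74 XOR 39 = 4d
byte 12: 20 XOR ec = cc
byte 13: 74 XOR 37 = 43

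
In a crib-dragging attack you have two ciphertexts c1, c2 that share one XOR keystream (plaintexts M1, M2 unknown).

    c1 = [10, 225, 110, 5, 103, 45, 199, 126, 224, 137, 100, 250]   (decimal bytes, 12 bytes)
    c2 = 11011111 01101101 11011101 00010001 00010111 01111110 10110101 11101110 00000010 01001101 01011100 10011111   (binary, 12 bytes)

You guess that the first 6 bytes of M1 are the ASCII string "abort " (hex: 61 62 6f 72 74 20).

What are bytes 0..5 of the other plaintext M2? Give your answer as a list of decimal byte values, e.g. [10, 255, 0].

[180, 238, 220, 102, 4, 115]

First, c1 ⊕ c2 = (M1 ⊕ K) ⊕ (M2 ⊕ K) = M1 ⊕ M2, so the key drops out. Then M2 = (M1 ⊕ M2) ⊕ M1 over the first 6 bytes.
byte 0: (0a xor df) xor 61 = d5 xor 61 = b4
byte 1: (e1 xor 6d) xor 62 = 8c xor 62 = ee
byte 2: (6e xor dd) xor 6f = b3 xor 6f = dc
byte 3: (05 xor 11) xor 72 = 14 xor 72 = 66
byte 4: (67 xor 17) xor 74 = 70 xor 74 = 04
byte 5: (2d xor 7e) xor 20 = 53 xor 20 = 73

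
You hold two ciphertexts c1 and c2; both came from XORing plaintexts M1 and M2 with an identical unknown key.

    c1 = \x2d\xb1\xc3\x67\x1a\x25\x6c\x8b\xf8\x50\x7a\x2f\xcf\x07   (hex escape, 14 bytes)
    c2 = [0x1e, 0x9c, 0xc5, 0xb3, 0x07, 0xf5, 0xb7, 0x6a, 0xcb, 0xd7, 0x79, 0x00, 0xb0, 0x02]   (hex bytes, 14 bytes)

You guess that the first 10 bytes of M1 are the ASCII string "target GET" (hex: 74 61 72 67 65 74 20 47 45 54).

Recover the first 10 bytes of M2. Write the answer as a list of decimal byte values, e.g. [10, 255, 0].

[71, 76, 116, 179, 120, 164, 251, 166, 118, 211]

First, c1 ⊕ c2 = (M1 ⊕ K) ⊕ (M2 ⊕ K) = M1 ⊕ M2, so the key drops out. Then M2 = (M1 ⊕ M2) ⊕ M1 over the first 10 bytes.
byte 0: (2d ^ 1e) ^ 74 = 33 ^ 74 = 47
byte 1: (b1 ^ 9c) ^ 61 = 2d ^ 61 = 4c
byte 2: (c3 ^ c5) ^ 72 = 06 ^ 72 = 74
byte 3: (67 ^ b3) ^ 67 = d4 ^ 67 = b3
byte 4: (1a ^ 07) ^ 65 = 1d ^ 65 = 78
byte 5: (25 ^ f5) ^ 74 = d0 ^ 74 = a4
byte 6: (6c ^ b7) ^ 20 = db ^ 20 = fb
byte 7: (8b ^ 6a) ^ 47 = e1 ^ 47 = a6
byte 8: (f8 ^ cb) ^ 45 = 33 ^ 45 = 76
byte 9: (50 ^ d7) ^ 54 = 87 ^ 54 = d3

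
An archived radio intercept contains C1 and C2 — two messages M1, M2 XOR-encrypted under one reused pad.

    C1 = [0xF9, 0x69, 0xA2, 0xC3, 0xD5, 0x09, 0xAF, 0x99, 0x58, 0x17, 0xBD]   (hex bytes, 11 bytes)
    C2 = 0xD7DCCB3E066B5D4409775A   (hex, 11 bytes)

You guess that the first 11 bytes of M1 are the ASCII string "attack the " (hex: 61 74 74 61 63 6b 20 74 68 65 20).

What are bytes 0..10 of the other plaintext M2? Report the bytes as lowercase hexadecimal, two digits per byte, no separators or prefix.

4fc11d9cb009d2a93905c7

First, C1 ⊕ C2 = (M1 ⊕ K) ⊕ (M2 ⊕ K) = M1 ⊕ M2, so the key drops out. Then M2 = (M1 ⊕ M2) ⊕ M1 over the first 11 bytes.
byte 0: (f9 ⊕ d7) ⊕ 61 = 2e ⊕ 61 = 4f
byte 1: (69 ⊕ dc) ⊕ 74 = b5 ⊕ 74 = c1
byte 2: (a2 ⊕ cb) ⊕ 74 = 69 ⊕ 74 = 1d
byte 3: (c3 ⊕ 3e) ⊕ 61 = fd ⊕ 61 = 9c
byte 4: (d5 ⊕ 06) ⊕ 63 = d3 ⊕ 63 = b0
byte 5: (09 ⊕ 6b) ⊕ 6b = 62 ⊕ 6b = 09
byte 6: (af ⊕ 5d) ⊕ 20 = f2 ⊕ 20 = d2
byte 7: (99 ⊕ 44) ⊕ 74 = dd ⊕ 74 = a9
byte 8: (58 ⊕ 09) ⊕ 68 = 51 ⊕ 68 = 39
byte 9: (17 ⊕ 77) ⊕ 65 = 60 ⊕ 65 = 05
byte 10: (bd ⊕ 5a) ⊕ 20 = e7 ⊕ 20 = c7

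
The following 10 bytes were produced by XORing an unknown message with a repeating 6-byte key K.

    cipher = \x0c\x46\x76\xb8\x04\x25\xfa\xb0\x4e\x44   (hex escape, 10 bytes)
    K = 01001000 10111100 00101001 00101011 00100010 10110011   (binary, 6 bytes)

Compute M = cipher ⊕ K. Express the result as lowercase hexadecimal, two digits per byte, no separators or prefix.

44fa5f932696b20c676f

The 6-byte key repeats, so the effective keystream is 48 bc 29 2b 22 b3 48 bc 29 2b.
byte 0:  12 ⊕  72 =  68
byte 1:  70 ⊕ 188 = 250
byte 2: 118 ⊕  41 =  95
byte 3: 184 ⊕  43 = 147
byte 4:   4 ⊕  34 =  38
byte 5:  37 ⊕ 179 = 150
byte 6: 250 ⊕  72 = 178
byte 7: 176 ⊕ 188 =  12
byte 8:  78 ⊕  41 = 103
byte 9:  68 ⊕  43 = 111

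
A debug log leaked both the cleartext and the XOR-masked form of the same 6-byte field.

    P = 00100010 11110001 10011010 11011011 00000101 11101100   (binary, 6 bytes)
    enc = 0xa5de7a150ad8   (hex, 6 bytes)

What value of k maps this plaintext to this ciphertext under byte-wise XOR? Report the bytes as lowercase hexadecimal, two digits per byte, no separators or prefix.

Since enc = P ⊕ k, XORing both sides with P gives k = P ⊕ enc.
byte 0: 22 XOR a5 = 87
byte 1: f1 XOR de = 2f
byte 2: 9a XOR 7a = e0
byte 3: db XOR 15 = ce
byte 4: 05 XOR 0a = 0f
byte 5: ec XOR d8 = 34

872fe0ce0f34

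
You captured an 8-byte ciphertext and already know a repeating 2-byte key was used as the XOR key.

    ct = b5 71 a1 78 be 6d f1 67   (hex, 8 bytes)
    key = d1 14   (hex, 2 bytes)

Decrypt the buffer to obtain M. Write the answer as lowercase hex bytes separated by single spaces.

The 2-byte key repeats, so the effective keystream is d1 14 d1 14 d1 14 d1 14.
byte 0: b5 XOR d1 = 64
byte 1: 71 XOR 14 = 65
byte 2: a1 XOR d1 = 70
byte 3: 78 XOR 14 = 6c
byte 4: be XOR d1 = 6f
byte 5: 6d XOR 14 = 79
byte 6: f1 XOR d1 = 20
byte 7: 67 XOR 14 = 73

64 65 70 6c 6f 79 20 73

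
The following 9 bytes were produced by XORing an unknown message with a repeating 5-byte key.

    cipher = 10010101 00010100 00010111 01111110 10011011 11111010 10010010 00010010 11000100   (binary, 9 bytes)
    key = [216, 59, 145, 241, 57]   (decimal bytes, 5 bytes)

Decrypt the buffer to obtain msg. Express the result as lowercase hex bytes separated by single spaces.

The 5-byte key repeats, so the effective keystream is d8 3b 91 f1 39 d8 3b 91 f1.
byte 0: 149 xor 216 =  77
byte 1:  20 xor  59 =  47
byte 2:  23 xor 145 = 134
byte 3: 126 xor 241 = 143
byte 4: 155 xor  57 = 162
byte 5: 250 xor 216 =  34
byte 6: 146 xor  59 = 169
byte 7:  18 xor 145 = 131
byte 8: 196 xor 241 =  53

4d 2f 86 8f a2 22 a9 83 35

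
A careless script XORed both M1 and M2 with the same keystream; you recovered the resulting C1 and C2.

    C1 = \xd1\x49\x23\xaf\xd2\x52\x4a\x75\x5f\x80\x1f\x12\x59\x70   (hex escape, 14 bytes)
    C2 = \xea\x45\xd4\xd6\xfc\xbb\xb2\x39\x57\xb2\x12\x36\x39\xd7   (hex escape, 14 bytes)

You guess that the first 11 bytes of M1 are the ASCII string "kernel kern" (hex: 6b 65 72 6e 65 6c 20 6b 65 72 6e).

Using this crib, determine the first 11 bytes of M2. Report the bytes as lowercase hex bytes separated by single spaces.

First, C1 ⊕ C2 = (M1 ⊕ K) ⊕ (M2 ⊕ K) = M1 ⊕ M2, so the key drops out. Then M2 = (M1 ⊕ M2) ⊕ M1 over the first 11 bytes.
byte 0: (d1 ⊕ ea) ⊕ 6b = 3b ⊕ 6b = 50
byte 1: (49 ⊕ 45) ⊕ 65 = 0c ⊕ 65 = 69
byte 2: (23 ⊕ d4) ⊕ 72 = f7 ⊕ 72 = 85
byte 3: (af ⊕ d6) ⊕ 6e = 79 ⊕ 6e = 17
byte 4: (d2 ⊕ fc) ⊕ 65 = 2e ⊕ 65 = 4b
byte 5: (52 ⊕ bb) ⊕ 6c = e9 ⊕ 6c = 85
byte 6: (4a ⊕ b2) ⊕ 20 = f8 ⊕ 20 = d8
byte 7: (75 ⊕ 39) ⊕ 6b = 4c ⊕ 6b = 27
byte 8: (5f ⊕ 57) ⊕ 65 = 08 ⊕ 65 = 6d
byte 9: (80 ⊕ b2) ⊕ 72 = 32 ⊕ 72 = 40
byte 10: (1f ⊕ 12) ⊕ 6e = 0d ⊕ 6e = 63

50 69 85 17 4b 85 d8 27 6d 40 63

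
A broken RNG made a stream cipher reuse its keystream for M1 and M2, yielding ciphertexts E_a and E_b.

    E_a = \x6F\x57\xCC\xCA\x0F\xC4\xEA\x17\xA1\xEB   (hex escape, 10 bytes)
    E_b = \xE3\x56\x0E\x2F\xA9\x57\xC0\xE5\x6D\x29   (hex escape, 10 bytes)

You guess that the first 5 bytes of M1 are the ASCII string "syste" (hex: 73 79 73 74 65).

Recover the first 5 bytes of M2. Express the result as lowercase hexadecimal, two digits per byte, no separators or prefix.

First, E_a ⊕ E_b = (M1 ⊕ K) ⊕ (M2 ⊕ K) = M1 ⊕ M2, so the key drops out. Then M2 = (M1 ⊕ M2) ⊕ M1 over the first 5 bytes.
byte 0: (6f ^ e3) ^ 73 = 8c ^ 73 = ff
byte 1: (57 ^ 56) ^ 79 = 01 ^ 79 = 78
byte 2: (cc ^ 0e) ^ 73 = c2 ^ 73 = b1
byte 3: (ca ^ 2f) ^ 74 = e5 ^ 74 = 91
byte 4: (0f ^ a9) ^ 65 = a6 ^ 65 = c3

ff78b191c3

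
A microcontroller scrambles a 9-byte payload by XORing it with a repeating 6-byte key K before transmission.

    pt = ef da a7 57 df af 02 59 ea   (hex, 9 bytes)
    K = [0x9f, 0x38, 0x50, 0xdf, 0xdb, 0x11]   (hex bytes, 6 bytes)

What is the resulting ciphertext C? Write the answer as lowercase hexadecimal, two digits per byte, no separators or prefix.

The 6-byte key repeats, so the effective keystream is 9f 38 50 df db 11 9f 38 50.
byte 0: ef XOR 9f = 70
byte 1: da XOR 38 = e2
byte 2: a7 XOR 50 = f7
byte 3: 57 XOR df = 88
byte 4: df XOR db = 04
byte 5: af XOR 11 = be
byte 6: 02 XOR 9f = 9d
byte 7: 59 XOR 38 = 61
byte 8: ea XOR 50 = ba

70e2f78804be9d61ba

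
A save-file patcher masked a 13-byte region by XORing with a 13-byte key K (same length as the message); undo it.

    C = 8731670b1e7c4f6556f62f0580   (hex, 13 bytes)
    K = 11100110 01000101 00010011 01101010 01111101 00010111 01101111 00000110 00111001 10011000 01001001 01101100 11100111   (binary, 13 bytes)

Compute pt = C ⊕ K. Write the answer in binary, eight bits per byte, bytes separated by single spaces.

01100001 01110100 01110100 01100001 01100011 01101011 00100000 01100011 01101111 01101110 01100110 01101001 01100111

135 XOR 230 =  97
 49 XOR  69 = 116
103 XOR  19 = 116
 11 XOR 106 =  97
 30 XOR 125 =  99
124 XOR  23 = 107
 79 XOR 111 =  32
101 XOR   6 =  99
 86 XOR  57 = 111
246 XOR 152 = 110
 47 XOR  73 = 102
  5 XOR 108 = 105
128 XOR 231 = 103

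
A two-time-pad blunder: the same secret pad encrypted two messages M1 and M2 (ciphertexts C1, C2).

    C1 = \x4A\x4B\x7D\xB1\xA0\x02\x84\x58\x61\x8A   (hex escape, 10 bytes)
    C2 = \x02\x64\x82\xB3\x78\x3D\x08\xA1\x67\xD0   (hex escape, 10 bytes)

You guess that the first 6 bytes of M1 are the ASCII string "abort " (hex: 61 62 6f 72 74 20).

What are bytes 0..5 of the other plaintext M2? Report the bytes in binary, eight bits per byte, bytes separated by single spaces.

00101001 01001101 10010000 01110000 10101100 00011111

First, C1 ⊕ C2 = (M1 ⊕ K) ⊕ (M2 ⊕ K) = M1 ⊕ M2, so the key drops out. Then M2 = (M1 ⊕ M2) ⊕ M1 over the first 6 bytes.
byte 0: (4a xor 02) xor 61 = 48 xor 61 = 29
byte 1: (4b xor 64) xor 62 = 2f xor 62 = 4d
byte 2: (7d xor 82) xor 6f = ff xor 6f = 90
byte 3: (b1 xor b3) xor 72 = 02 xor 72 = 70
byte 4: (a0 xor 78) xor 74 = d8 xor 74 = ac
byte 5: (02 xor 3d) xor 20 = 3f xor 20 = 1f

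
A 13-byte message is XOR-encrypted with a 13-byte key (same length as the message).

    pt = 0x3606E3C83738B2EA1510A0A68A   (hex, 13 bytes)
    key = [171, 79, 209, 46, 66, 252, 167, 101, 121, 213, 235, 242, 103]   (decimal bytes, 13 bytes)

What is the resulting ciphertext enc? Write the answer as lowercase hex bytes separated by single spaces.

9d 49 32 e6 75 c4 15 8f 6c c5 4b 54 ed

XOR is its own inverse, so applying the key byte-wise gives the result directly.
36 XOR ab = 9d
06 XOR 4f = 49
e3 XOR d1 = 32
c8 XOR 2e = e6
37 XOR 42 = 75
38 XOR fc = c4
b2 XOR a7 = 15
ea XOR 65 = 8f
15 XOR 79 = 6c
10 XOR d5 = c5
a0 XOR eb = 4b
a6 XOR f2 = 54
8a XOR 67 = ed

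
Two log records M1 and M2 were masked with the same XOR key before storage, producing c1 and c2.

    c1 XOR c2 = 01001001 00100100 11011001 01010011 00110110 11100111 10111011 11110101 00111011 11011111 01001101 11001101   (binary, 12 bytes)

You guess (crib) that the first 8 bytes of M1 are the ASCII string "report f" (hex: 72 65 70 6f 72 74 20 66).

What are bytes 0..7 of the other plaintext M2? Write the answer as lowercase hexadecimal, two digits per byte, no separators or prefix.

3b41a93c44939b93

Since c1 ⊕ c2 = M1 ⊕ M2, XORing with the guessed M1 bytes yields the corresponding M2 bytes: M2 = (c1 ⊕ c2) ⊕ M1.
byte 0: 01001001 ⊕ 01110010 = 00111011
byte 1: 00100100 ⊕ 01100101 = 01000001
byte 2: 11011001 ⊕ 01110000 = 10101001
byte 3: 01010011 ⊕ 01101111 = 00111100
byte 4: 00110110 ⊕ 01110010 = 01000100
byte 5: 11100111 ⊕ 01110100 = 10010011
byte 6: 10111011 ⊕ 00100000 = 10011011
byte 7: 11110101 ⊕ 01100110 = 10010011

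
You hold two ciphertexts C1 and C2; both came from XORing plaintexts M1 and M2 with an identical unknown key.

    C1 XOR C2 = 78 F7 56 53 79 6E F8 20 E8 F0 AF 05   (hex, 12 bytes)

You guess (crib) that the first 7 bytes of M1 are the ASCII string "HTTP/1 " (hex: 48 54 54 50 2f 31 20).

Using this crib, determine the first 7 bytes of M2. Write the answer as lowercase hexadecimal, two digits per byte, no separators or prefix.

30a30203565fd8

Since C1 ⊕ C2 = M1 ⊕ M2, XORing with the guessed M1 bytes yields the corresponding M2 bytes: M2 = (C1 ⊕ C2) ⊕ M1.
78 ⊕ 48 = 30
f7 ⊕ 54 = a3
56 ⊕ 54 = 02
53 ⊕ 50 = 03
79 ⊕ 2f = 56
6e ⊕ 31 = 5f
f8 ⊕ 20 = d8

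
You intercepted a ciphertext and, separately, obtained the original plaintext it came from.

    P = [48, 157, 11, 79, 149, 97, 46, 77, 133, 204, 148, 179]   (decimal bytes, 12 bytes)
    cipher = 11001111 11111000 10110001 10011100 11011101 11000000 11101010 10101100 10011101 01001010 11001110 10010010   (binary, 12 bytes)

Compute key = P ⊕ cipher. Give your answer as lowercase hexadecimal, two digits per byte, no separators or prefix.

Since cipher = P ⊕ key, XORing both sides with P gives key = P ⊕ cipher.
30 ^ cf = ff
9d ^ f8 = 65
0b ^ b1 = ba
4f ^ 9c = d3
95 ^ dd = 48
61 ^ c0 = a1
2e ^ ea = c4
4d ^ ac = e1
85 ^ 9d = 18
cc ^ 4a = 86
94 ^ ce = 5a
b3 ^ 92 = 21

ff65bad348a1c4e118865a21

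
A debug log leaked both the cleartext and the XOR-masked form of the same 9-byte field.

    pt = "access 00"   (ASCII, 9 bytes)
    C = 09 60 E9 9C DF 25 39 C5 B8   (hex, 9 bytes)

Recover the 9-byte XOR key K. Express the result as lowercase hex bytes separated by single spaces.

68 03 8a f9 ac 56 19 f5 88

Since C = pt ⊕ K, XORing both sides with pt gives K = pt ⊕ C.
byte 0: 61 ⊕ 09 = 68
byte 1: 63 ⊕ 60 = 03
byte 2: 63 ⊕ e9 = 8a
byte 3: 65 ⊕ 9c = f9
byte 4: 73 ⊕ df = ac
byte 5: 73 ⊕ 25 = 56
byte 6: 20 ⊕ 39 = 19
byte 7: 30 ⊕ c5 = f5
byte 8: 30 ⊕ b8 = 88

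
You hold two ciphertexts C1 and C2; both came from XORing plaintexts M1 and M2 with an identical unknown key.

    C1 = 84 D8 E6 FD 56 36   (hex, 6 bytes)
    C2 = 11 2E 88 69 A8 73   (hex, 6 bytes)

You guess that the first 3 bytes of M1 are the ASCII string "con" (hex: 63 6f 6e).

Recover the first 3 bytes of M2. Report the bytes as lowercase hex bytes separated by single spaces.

f6 99 00

First, C1 ⊕ C2 = (M1 ⊕ K) ⊕ (M2 ⊕ K) = M1 ⊕ M2, so the key drops out. Then M2 = (M1 ⊕ M2) ⊕ M1 over the first 3 bytes.
byte 0: (84 xor 11) xor 63 = 95 xor 63 = f6
byte 1: (d8 xor 2e) xor 6f = f6 xor 6f = 99
byte 2: (e6 xor 88) xor 6e = 6e xor 6e = 00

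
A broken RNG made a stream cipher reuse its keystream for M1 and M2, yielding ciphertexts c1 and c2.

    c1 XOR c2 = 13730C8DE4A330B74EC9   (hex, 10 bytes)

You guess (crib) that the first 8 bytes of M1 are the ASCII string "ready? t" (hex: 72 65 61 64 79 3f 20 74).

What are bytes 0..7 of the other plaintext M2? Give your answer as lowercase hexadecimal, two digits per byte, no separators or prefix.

Since c1 ⊕ c2 = M1 ⊕ M2, XORing with the guessed M1 bytes yields the corresponding M2 bytes: M2 = (c1 ⊕ c2) ⊕ M1.
 19 xor 114 =  97
115 xor 101 =  22
 12 xor  97 = 109
141 xor 100 = 233
228 xor 121 = 157
163 xor  63 = 156
 48 xor  32 =  16
183 xor 116 = 195

61166de99d9c10c3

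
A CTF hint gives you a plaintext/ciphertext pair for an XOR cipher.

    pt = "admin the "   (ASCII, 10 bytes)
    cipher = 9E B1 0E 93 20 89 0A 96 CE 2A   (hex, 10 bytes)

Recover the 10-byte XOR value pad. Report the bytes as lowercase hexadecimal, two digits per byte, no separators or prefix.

ffd563fa4ea97efeab0a

Since cipher = pt ⊕ pad, XORing both sides with pt gives pad = pt ⊕ cipher.
byte 0:  97 XOR 158 = 255
byte 1: 100 XOR 177 = 213
byte 2: 109 XOR  14 =  99
byte 3: 105 XOR 147 = 250
byte 4: 110 XOR  32 =  78
byte 5:  32 XOR 137 = 169
byte 6: 116 XOR  10 = 126
byte 7: 104 XOR 150 = 254
byte 8: 101 XOR 206 = 171
byte 9:  32 XOR  42 =  10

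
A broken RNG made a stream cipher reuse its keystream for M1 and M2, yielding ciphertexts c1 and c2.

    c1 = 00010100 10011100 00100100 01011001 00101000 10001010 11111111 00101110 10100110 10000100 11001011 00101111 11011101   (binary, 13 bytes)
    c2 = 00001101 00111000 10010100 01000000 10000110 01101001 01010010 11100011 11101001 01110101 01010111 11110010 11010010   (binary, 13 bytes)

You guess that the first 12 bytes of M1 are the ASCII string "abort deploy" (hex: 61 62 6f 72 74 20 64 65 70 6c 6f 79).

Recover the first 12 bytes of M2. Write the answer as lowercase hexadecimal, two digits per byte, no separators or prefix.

First, c1 ⊕ c2 = (M1 ⊕ K) ⊕ (M2 ⊕ K) = M1 ⊕ M2, so the key drops out. Then M2 = (M1 ⊕ M2) ⊕ M1 over the first 12 bytes.
byte 0: (14 ^ 0d) ^ 61 = 19 ^ 61 = 78
byte 1: (9c ^ 38) ^ 62 = a4 ^ 62 = c6
byte 2: (24 ^ 94) ^ 6f = b0 ^ 6f = df
byte 3: (59 ^ 40) ^ 72 = 19 ^ 72 = 6b
byte 4: (28 ^ 86) ^ 74 = ae ^ 74 = da
byte 5: (8a ^ 69) ^ 20 = e3 ^ 20 = c3
byte 6: (ff ^ 52) ^ 64 = ad ^ 64 = c9
byte 7: (2e ^ e3) ^ 65 = cd ^ 65 = a8
byte 8: (a6 ^ e9) ^ 70 = 4f ^ 70 = 3f
byte 9: (84 ^ 75) ^ 6c = f1 ^ 6c = 9d
byte 10: (cb ^ 57) ^ 6f = 9c ^ 6f = f3
byte 11: (2f ^ f2) ^ 79 = dd ^ 79 = a4

78c6df6bdac3c9a83f9df3a4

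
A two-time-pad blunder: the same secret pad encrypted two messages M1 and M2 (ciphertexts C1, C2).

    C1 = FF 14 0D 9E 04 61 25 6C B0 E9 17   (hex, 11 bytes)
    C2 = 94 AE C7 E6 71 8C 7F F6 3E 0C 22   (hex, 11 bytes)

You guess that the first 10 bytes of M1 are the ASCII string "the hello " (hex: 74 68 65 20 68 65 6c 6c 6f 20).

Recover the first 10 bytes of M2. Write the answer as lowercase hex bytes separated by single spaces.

1f d2 af 58 1d 88 36 f6 e1 c5

First, C1 ⊕ C2 = (M1 ⊕ K) ⊕ (M2 ⊕ K) = M1 ⊕ M2, so the key drops out. Then M2 = (M1 ⊕ M2) ⊕ M1 over the first 10 bytes.
byte 0: (ff ⊕ 94) ⊕ 74 = 6b ⊕ 74 = 1f
byte 1: (14 ⊕ ae) ⊕ 68 = ba ⊕ 68 = d2
byte 2: (0d ⊕ c7) ⊕ 65 = ca ⊕ 65 = af
byte 3: (9e ⊕ e6) ⊕ 20 = 78 ⊕ 20 = 58
byte 4: (04 ⊕ 71) ⊕ 68 = 75 ⊕ 68 = 1d
byte 5: (61 ⊕ 8c) ⊕ 65 = ed ⊕ 65 = 88
byte 6: (25 ⊕ 7f) ⊕ 6c = 5a ⊕ 6c = 36
byte 7: (6c ⊕ f6) ⊕ 6c = 9a ⊕ 6c = f6
byte 8: (b0 ⊕ 3e) ⊕ 6f = 8e ⊕ 6f = e1
byte 9: (e9 ⊕ 0c) ⊕ 20 = e5 ⊕ 20 = c5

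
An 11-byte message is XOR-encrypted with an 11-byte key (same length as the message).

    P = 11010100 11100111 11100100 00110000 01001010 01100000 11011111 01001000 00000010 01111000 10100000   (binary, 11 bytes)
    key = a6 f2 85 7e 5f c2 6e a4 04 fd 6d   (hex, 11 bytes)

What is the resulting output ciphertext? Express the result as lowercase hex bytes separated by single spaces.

byte 0: d4 xor a6 = 72
byte 1: e7 xor f2 = 15
byte 2: e4 xor 85 = 61
byte 3: 30 xor 7e = 4e
byte 4: 4a xor 5f = 15
byte 5: 60 xor c2 = a2
byte 6: df xor 6e = b1
byte 7: 48 xor a4 = ec
byte 8: 02 xor 04 = 06
byte 9: 78 xor fd = 85
byte 10: a0 xor 6d = cd

72 15 61 4e 15 a2 b1 ec 06 85 cd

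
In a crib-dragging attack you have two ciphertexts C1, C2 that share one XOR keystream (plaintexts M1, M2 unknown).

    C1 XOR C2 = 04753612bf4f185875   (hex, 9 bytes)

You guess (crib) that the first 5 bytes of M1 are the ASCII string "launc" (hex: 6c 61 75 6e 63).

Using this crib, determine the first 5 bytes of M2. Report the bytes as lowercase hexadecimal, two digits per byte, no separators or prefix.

Since C1 ⊕ C2 = M1 ⊕ M2, XORing with the guessed M1 bytes yields the corresponding M2 bytes: M2 = (C1 ⊕ C2) ⊕ M1.
04 xor 6c = 68
75 xor 61 = 14
36 xor 75 = 43
12 xor 6e = 7c
bf xor 63 = dc

6814437cdc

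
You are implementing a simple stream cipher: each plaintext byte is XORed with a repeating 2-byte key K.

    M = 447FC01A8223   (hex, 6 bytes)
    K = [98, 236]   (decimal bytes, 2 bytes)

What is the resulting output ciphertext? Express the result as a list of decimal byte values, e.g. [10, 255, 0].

The 2-byte key repeats, so the effective keystream is 62 ec 62 ec 62 ec.
byte 0:  68 xor  98 =  38
byte 1: 127 xor 236 = 147
byte 2: 192 xor  98 = 162
byte 3:  26 xor 236 = 246
byte 4: 130 xor  98 = 224
byte 5:  35 xor 236 = 207

[38, 147, 162, 246, 224, 207]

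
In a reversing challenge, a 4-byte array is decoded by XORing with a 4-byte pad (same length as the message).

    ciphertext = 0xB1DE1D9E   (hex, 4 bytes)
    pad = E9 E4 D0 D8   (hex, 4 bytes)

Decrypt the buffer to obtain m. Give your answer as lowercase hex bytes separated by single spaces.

58 3a cd 46

XOR is its own inverse, so applying the key byte-wise gives the result directly.
10110001 ^ 11101001 = 01011000
11011110 ^ 11100100 = 00111010
00011101 ^ 11010000 = 11001101
10011110 ^ 11011000 = 01000110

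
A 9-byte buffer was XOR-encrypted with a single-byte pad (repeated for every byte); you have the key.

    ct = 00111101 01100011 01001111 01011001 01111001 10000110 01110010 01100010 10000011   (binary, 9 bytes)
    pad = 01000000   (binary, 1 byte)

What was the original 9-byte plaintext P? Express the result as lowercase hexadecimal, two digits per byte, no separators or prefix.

The 1-byte key repeats, so the effective keystream is 40 40 40 40 40 40 40 40 40.
byte 0:  61 ⊕  64 = 125
byte 1:  99 ⊕  64 =  35
byte 2:  79 ⊕  64 =  15
byte 3:  89 ⊕  64 =  25
byte 4: 121 ⊕  64 =  57
byte 5: 134 ⊕  64 = 198
byte 6: 114 ⊕  64 =  50
byte 7:  98 ⊕  64 =  34
byte 8: 131 ⊕  64 = 195

7d230f1939c63222c3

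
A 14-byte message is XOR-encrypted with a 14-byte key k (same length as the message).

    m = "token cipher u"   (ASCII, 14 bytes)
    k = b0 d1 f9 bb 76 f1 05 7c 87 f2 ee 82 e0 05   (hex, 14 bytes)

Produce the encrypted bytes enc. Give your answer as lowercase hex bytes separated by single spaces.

XOR is its own inverse, so applying the key byte-wise gives the result directly.
byte 0: 74 ^ b0 = c4
byte 1: 6f ^ d1 = be
byte 2: 6b ^ f9 = 92
byte 3: 65 ^ bb = de
byte 4: 6e ^ 76 = 18
byte 5: 20 ^ f1 = d1
byte 6: 63 ^ 05 = 66
byte 7: 69 ^ 7c = 15
byte 8: 70 ^ 87 = f7
byte 9: 68 ^ f2 = 9a
byte 10: 65 ^ ee = 8b
byte 11: 72 ^ 82 = f0
byte 12: 20 ^ e0 = c0
byte 13: 75 ^ 05 = 70

c4 be 92 de 18 d1 66 15 f7 9a 8b f0 c0 70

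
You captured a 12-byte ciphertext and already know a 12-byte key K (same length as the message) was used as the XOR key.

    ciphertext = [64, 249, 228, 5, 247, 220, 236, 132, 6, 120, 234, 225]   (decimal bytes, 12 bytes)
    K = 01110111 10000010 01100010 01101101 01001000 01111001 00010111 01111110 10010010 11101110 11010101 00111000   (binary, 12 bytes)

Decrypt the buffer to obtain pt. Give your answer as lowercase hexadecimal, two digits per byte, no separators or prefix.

377b8668bfa5fbfa94963fd9

XOR is its own inverse, so applying the key byte-wise gives the result directly.
byte 0: 40 xor 77 = 37
byte 1: f9 xor 82 = 7b
byte 2: e4 xor 62 = 86
byte 3: 05 xor 6d = 68
byte 4: f7 xor 48 = bf
byte 5: dc xor 79 = a5
byte 6: ec xor 17 = fb
byte 7: 84 xor 7e = fa
byte 8: 06 xor 92 = 94
byte 9: 78 xor ee = 96
byte 10: ea xor d5 = 3f
byte 11: e1 xor 38 = d9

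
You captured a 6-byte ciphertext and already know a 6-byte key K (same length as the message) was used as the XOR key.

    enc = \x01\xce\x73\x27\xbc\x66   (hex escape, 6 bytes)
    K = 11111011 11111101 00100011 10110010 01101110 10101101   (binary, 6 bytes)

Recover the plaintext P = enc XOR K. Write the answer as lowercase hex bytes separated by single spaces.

fa 33 50 95 d2 cb

XOR is its own inverse, so applying the key byte-wise gives the result directly.
01 ^ fb = fa
ce ^ fd = 33
73 ^ 23 = 50
27 ^ b2 = 95
bc ^ 6e = d2
66 ^ ad = cb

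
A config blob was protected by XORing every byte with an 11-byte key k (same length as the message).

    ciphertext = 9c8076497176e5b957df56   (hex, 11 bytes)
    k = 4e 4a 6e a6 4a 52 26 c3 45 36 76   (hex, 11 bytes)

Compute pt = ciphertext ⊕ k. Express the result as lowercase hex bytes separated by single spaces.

XOR is its own inverse, so applying the key byte-wise gives the result directly.
9c XOR 4e = d2
80 XOR 4a = ca
76 XOR 6e = 18
49 XOR a6 = ef
71 XOR 4a = 3b
76 XOR 52 = 24
e5 XOR 26 = c3
b9 XOR c3 = 7a
57 XOR 45 = 12
df XOR 36 = e9
56 XOR 76 = 20

d2 ca 18 ef 3b 24 c3 7a 12 e9 20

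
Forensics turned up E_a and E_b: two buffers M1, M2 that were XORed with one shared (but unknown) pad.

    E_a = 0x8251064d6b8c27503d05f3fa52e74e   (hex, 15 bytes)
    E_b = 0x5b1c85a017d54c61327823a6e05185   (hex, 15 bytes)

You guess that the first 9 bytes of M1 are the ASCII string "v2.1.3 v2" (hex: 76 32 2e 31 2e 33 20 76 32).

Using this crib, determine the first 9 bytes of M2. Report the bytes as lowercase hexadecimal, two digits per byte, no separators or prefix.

First, E_a ⊕ E_b = (M1 ⊕ K) ⊕ (M2 ⊕ K) = M1 ⊕ M2, so the key drops out. Then M2 = (M1 ⊕ M2) ⊕ M1 over the first 9 bytes.
byte 0: (82 XOR 5b) XOR 76 = d9 XOR 76 = af
byte 1: (51 XOR 1c) XOR 32 = 4d XOR 32 = 7f
byte 2: (06 XOR 85) XOR 2e = 83 XOR 2e = ad
byte 3: (4d XOR a0) XOR 31 = ed XOR 31 = dc
byte 4: (6b XOR 17) XOR 2e = 7c XOR 2e = 52
byte 5: (8c XOR d5) XOR 33 = 59 XOR 33 = 6a
byte 6: (27 XOR 4c) XOR 20 = 6b XOR 20 = 4b
byte 7: (50 XOR 61) XOR 76 = 31 XOR 76 = 47
byte 8: (3d XOR 32) XOR 32 = 0f XOR 32 = 3d

af7faddc526a4b473d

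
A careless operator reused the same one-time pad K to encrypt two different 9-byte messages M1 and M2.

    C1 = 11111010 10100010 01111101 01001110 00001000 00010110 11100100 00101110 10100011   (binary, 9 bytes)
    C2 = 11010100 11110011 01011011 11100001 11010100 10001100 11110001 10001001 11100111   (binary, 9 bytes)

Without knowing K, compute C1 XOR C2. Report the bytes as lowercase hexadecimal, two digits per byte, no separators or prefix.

C1 ⊕ C2 = (M1 ⊕ K) ⊕ (M2 ⊕ K) = M1 ⊕ M2 — the shared key cancels under XOR.
fa ⊕ d4 = 2e
a2 ⊕ f3 = 51
7d ⊕ 5b = 26
4e ⊕ e1 = af
08 ⊕ d4 = dc
16 ⊕ 8c = 9a
e4 ⊕ f1 = 15
2e ⊕ 89 = a7
a3 ⊕ e7 = 44

2e5126afdc9a15a744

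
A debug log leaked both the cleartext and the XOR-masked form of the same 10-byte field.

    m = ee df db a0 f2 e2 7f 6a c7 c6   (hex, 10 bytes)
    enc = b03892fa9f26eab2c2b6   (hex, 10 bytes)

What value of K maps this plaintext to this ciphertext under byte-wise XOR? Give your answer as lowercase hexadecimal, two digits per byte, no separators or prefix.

5ee7495a6dc495d80570

Since enc = m ⊕ K, XORing both sides with m gives K = m ⊕ enc.
ee ⊕ b0 = 5e
df ⊕ 38 = e7
db ⊕ 92 = 49
a0 ⊕ fa = 5a
f2 ⊕ 9f = 6d
e2 ⊕ 26 = c4
7f ⊕ ea = 95
6a ⊕ b2 = d8
c7 ⊕ c2 = 05
c6 ⊕ b6 = 70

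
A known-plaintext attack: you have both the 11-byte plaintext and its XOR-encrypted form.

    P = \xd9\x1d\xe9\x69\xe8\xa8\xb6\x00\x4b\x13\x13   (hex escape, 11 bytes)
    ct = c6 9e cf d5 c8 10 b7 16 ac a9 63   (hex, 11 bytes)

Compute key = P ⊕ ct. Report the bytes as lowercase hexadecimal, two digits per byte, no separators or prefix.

Since ct = P ⊕ key, XORing both sides with P gives key = P ⊕ ct.
217 ^ 198 =  31
 29 ^ 158 = 131
233 ^ 207 =  38
105 ^ 213 = 188
232 ^ 200 =  32
168 ^  16 = 184
182 ^ 183 =   1
  0 ^  22 =  22
 75 ^ 172 = 231
 19 ^ 169 = 186
 19 ^  99 = 112

1f8326bc20b80116e7ba70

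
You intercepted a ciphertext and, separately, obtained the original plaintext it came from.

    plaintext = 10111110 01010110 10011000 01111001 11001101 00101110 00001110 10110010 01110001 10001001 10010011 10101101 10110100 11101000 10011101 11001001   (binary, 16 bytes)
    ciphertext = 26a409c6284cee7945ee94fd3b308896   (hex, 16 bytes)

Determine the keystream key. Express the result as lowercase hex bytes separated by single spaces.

98 f2 91 bf e5 62 e0 cb 34 67 07 50 8f d8 15 5f

Since ciphertext = plaintext ⊕ key, XORing both sides with plaintext gives key = plaintext ⊕ ciphertext.
be xor 26 = 98
56 xor a4 = f2
98 xor 09 = 91
79 xor c6 = bf
cd xor 28 = e5
2e xor 4c = 62
0e xor ee = e0
b2 xor 79 = cb
71 xor 45 = 34
89 xor ee = 67
93 xor 94 = 07
ad xor fd = 50
b4 xor 3b = 8f
e8 xor 30 = d8
9d xor 88 = 15
c9 xor 96 = 5f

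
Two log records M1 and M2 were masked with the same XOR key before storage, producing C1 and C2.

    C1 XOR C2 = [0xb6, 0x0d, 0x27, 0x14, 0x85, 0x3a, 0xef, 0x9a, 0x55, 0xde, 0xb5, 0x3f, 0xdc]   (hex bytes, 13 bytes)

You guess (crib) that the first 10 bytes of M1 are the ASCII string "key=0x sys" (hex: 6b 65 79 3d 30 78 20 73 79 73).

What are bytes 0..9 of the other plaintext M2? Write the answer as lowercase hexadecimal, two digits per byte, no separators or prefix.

Since C1 ⊕ C2 = M1 ⊕ M2, XORing with the guessed M1 bytes yields the corresponding M2 bytes: M2 = (C1 ⊕ C2) ⊕ M1.
10110110 xor 01101011 = 11011101
00001101 xor 01100101 = 01101000
00100111 xor 01111001 = 01011110
00010100 xor 00111101 = 00101001
10000101 xor 00110000 = 10110101
00111010 xor 01111000 = 01000010
11101111 xor 00100000 = 11001111
10011010 xor 01110011 = 11101001
01010101 xor 01111001 = 00101100
11011110 xor 01110011 = 10101101

dd685e29b542cfe92cad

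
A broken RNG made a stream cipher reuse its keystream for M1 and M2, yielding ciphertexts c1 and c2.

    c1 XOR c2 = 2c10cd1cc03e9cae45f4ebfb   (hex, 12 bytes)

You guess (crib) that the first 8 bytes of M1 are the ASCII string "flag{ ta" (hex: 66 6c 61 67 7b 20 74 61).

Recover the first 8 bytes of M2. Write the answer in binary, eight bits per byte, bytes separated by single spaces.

Since c1 ⊕ c2 = M1 ⊕ M2, XORing with the guessed M1 bytes yields the corresponding M2 bytes: M2 = (c1 ⊕ c2) ⊕ M1.
2c xor 66 = 4a
10 xor 6c = 7c
cd xor 61 = ac
1c xor 67 = 7b
c0 xor 7b = bb
3e xor 20 = 1e
9c xor 74 = e8
ae xor 61 = cf

01001010 01111100 10101100 01111011 10111011 00011110 11101000 11001111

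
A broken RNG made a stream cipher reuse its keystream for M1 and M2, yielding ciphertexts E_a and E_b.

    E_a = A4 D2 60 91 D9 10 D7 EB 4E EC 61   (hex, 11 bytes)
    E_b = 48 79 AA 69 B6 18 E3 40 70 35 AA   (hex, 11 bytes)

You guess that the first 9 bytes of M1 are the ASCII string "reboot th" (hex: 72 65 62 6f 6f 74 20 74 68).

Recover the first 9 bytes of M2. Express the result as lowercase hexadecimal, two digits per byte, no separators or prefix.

First, E_a ⊕ E_b = (M1 ⊕ K) ⊕ (M2 ⊕ K) = M1 ⊕ M2, so the key drops out. Then M2 = (M1 ⊕ M2) ⊕ M1 over the first 9 bytes.
byte 0: (a4 ^ 48) ^ 72 = ec ^ 72 = 9e
byte 1: (d2 ^ 79) ^ 65 = ab ^ 65 = ce
byte 2: (60 ^ aa) ^ 62 = ca ^ 62 = a8
byte 3: (91 ^ 69) ^ 6f = f8 ^ 6f = 97
byte 4: (d9 ^ b6) ^ 6f = 6f ^ 6f = 00
byte 5: (10 ^ 18) ^ 74 = 08 ^ 74 = 7c
byte 6: (d7 ^ e3) ^ 20 = 34 ^ 20 = 14
byte 7: (eb ^ 40) ^ 74 = ab ^ 74 = df
byte 8: (4e ^ 70) ^ 68 = 3e ^ 68 = 56

9ecea897007c14df56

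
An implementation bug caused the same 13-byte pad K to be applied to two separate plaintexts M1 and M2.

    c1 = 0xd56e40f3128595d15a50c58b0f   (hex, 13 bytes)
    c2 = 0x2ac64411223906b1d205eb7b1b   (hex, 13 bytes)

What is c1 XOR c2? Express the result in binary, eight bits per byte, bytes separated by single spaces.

c1 ⊕ c2 = (M1 ⊕ K) ⊕ (M2 ⊕ K) = M1 ⊕ M2 — the shared key cancels under XOR.
213 ⊕  42 = 255
110 ⊕ 198 = 168
 64 ⊕  68 =   4
243 ⊕  17 = 226
 18 ⊕  34 =  48
133 ⊕  57 = 188
149 ⊕   6 = 147
209 ⊕ 177 =  96
 90 ⊕ 210 = 136
 80 ⊕   5 =  85
197 ⊕ 235 =  46
139 ⊕ 123 = 240
 15 ⊕  27 =  20

11111111 10101000 00000100 11100010 00110000 10111100 10010011 01100000 10001000 01010101 00101110 11110000 00010100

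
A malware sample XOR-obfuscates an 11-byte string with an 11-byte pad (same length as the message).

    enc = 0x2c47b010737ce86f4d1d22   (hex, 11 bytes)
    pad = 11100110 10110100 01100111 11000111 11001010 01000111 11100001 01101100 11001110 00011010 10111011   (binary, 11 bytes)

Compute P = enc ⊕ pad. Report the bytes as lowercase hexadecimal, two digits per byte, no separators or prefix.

XOR is its own inverse, so applying the key byte-wise gives the result directly.
byte 0: 2c XOR e6 = ca
byte 1: 47 XOR b4 = f3
byte 2: b0 XOR 67 = d7
byte 3: 10 XOR c7 = d7
byte 4: 73 XOR ca = b9
byte 5: 7c XOR 47 = 3b
byte 6: e8 XOR e1 = 09
byte 7: 6f XOR 6c = 03
byte 8: 4d XOR ce = 83
byte 9: 1d XOR 1a = 07
byte 10: 22 XOR bb = 99

caf3d7d7b93b0903830799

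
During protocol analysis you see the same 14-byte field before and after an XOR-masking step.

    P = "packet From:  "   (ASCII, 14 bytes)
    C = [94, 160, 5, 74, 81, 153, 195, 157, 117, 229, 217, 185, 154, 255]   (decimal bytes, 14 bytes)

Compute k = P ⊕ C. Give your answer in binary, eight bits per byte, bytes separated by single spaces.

Since C = P ⊕ k, XORing both sides with P gives k = P ⊕ C.
70 xor 5e = 2e
61 xor a0 = c1
63 xor 05 = 66
6b xor 4a = 21
65 xor 51 = 34
74 xor 99 = ed
20 xor c3 = e3
46 xor 9d = db
72 xor 75 = 07
6f xor e5 = 8a
6d xor d9 = b4
3a xor b9 = 83
20 xor 9a = ba
20 xor ff = df

00101110 11000001 01100110 00100001 00110100 11101101 11100011 11011011 00000111 10001010 10110100 10000011 10111010 11011111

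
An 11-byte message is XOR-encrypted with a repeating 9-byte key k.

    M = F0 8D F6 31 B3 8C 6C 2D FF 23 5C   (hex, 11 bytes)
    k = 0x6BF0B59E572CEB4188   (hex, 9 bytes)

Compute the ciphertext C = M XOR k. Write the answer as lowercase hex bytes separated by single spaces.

The 9-byte key repeats, so the effective keystream is 6b f0 b5 9e 57 2c eb 41 88 6b f0.
byte 0: 11110000 ^ 01101011 = 10011011
byte 1: 10001101 ^ 11110000 = 01111101
byte 2: 11110110 ^ 10110101 = 01000011
byte 3: 00110001 ^ 10011110 = 10101111
byte 4: 10110011 ^ 01010111 = 11100100
byte 5: 10001100 ^ 00101100 = 10100000
byte 6: 01101100 ^ 11101011 = 10000111
byte 7: 00101101 ^ 01000001 = 01101100
byte 8: 11111111 ^ 10001000 = 01110111
byte 9: 00100011 ^ 01101011 = 01001000
byte 10: 01011100 ^ 11110000 = 10101100

9b 7d 43 af e4 a0 87 6c 77 48 ac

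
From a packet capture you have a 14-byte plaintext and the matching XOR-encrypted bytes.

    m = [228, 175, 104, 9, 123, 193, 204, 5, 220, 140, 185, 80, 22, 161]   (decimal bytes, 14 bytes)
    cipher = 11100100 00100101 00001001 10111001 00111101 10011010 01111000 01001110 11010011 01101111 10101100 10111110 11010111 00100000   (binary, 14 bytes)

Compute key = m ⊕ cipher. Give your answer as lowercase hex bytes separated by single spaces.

00 8a 61 b0 46 5b b4 4b 0f e3 15 ee c1 81

Since cipher = m ⊕ key, XORing both sides with m gives key = m ⊕ cipher.
byte 0: e4 xor e4 = 00
byte 1: af xor 25 = 8a
byte 2: 68 xor 09 = 61
byte 3: 09 xor b9 = b0
byte 4: 7b xor 3d = 46
byte 5: c1 xor 9a = 5b
byte 6: cc xor 78 = b4
byte 7: 05 xor 4e = 4b
byte 8: dc xor d3 = 0f
byte 9: 8c xor 6f = e3
byte 10: b9 xor ac = 15
byte 11: 50 xor be = ee
byte 12: 16 xor d7 = c1
byte 13: a1 xor 20 = 81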